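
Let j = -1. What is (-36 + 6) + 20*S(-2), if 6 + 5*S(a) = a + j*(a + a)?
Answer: -46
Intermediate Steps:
S(a) = -6/5 - a/5 (S(a) = -6/5 + (a - (a + a))/5 = -6/5 + (a - 2*a)/5 = -6/5 + (-a)/5 = -6/5 - a/5)
(-36 + 6) + 20*S(-2) = (-36 + 6) + 20*(-6/5 - ⅕*(-2)) = -30 + 20*(-6/5 + ⅖) = -30 + 20*(-⅘) = -30 - 16 = -46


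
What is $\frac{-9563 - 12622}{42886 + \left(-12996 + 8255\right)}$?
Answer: $- \frac{1479}{2543} \approx -0.5816$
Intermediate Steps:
$\frac{-9563 - 12622}{42886 + \left(-12996 + 8255\right)} = - \frac{22185}{42886 - 4741} = - \frac{22185}{38145} = \left(-22185\right) \frac{1}{38145} = - \frac{1479}{2543}$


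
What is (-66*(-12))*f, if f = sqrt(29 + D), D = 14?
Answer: 792*sqrt(43) ≈ 5193.5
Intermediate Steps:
f = sqrt(43) (f = sqrt(29 + 14) = sqrt(43) ≈ 6.5574)
(-66*(-12))*f = (-66*(-12))*sqrt(43) = 792*sqrt(43)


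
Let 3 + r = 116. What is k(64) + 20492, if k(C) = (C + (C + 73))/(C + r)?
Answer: 1209095/59 ≈ 20493.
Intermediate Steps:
r = 113 (r = -3 + 116 = 113)
k(C) = (73 + 2*C)/(113 + C) (k(C) = (C + (C + 73))/(C + 113) = (C + (73 + C))/(113 + C) = (73 + 2*C)/(113 + C))
k(64) + 20492 = (73 + 2*64)/(113 + 64) + 20492 = (73 + 128)/177 + 20492 = (1/177)*201 + 20492 = 67/59 + 20492 = 1209095/59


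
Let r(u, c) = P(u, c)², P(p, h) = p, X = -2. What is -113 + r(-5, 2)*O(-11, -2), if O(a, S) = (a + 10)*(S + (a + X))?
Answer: 262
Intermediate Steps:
r(u, c) = u²
O(a, S) = (10 + a)*(-2 + S + a) (O(a, S) = (a + 10)*(S + (a - 2)) = (10 + a)*(S + (-2 + a)) = (10 + a)*(-2 + S + a))
-113 + r(-5, 2)*O(-11, -2) = -113 + (-5)²*(-20 + (-11)² + 8*(-11) + 10*(-2) - 2*(-11)) = -113 + 25*(-20 + 121 - 88 - 20 + 22) = -113 + 25*15 = -113 + 375 = 262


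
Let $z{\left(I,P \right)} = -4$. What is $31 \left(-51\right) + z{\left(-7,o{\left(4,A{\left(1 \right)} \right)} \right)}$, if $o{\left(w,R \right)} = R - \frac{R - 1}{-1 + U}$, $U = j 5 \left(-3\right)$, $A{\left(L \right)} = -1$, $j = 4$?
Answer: $-1585$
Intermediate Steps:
$U = -60$ ($U = 4 \cdot 5 \left(-3\right) = 20 \left(-3\right) = -60$)
$o{\left(w,R \right)} = - \frac{1}{61} + \frac{62 R}{61}$ ($o{\left(w,R \right)} = R - \frac{R - 1}{-1 - 60} = R - \frac{-1 + R}{-61} = R - \left(-1 + R\right) \left(- \frac{1}{61}\right) = R - \left(\frac{1}{61} - \frac{R}{61}\right) = R + \left(- \frac{1}{61} + \frac{R}{61}\right) = - \frac{1}{61} + \frac{62 R}{61}$)
$31 \left(-51\right) + z{\left(-7,o{\left(4,A{\left(1 \right)} \right)} \right)} = 31 \left(-51\right) - 4 = -1581 - 4 = -1585$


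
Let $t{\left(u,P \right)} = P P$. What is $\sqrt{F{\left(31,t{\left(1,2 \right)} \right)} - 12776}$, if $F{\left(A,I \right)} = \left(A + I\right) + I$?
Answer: $i \sqrt{12737} \approx 112.86 i$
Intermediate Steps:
$t{\left(u,P \right)} = P^{2}$
$F{\left(A,I \right)} = A + 2 I$
$\sqrt{F{\left(31,t{\left(1,2 \right)} \right)} - 12776} = \sqrt{\left(31 + 2 \cdot 2^{2}\right) - 12776} = \sqrt{\left(31 + 2 \cdot 4\right) - 12776} = \sqrt{\left(31 + 8\right) - 12776} = \sqrt{39 - 12776} = \sqrt{-12737} = i \sqrt{12737}$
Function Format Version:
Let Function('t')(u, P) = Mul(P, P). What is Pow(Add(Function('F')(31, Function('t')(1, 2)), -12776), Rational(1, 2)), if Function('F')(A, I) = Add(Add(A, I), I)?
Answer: Mul(I, Pow(12737, Rational(1, 2))) ≈ Mul(112.86, I)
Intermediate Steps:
Function('t')(u, P) = Pow(P, 2)
Function('F')(A, I) = Add(A, Mul(2, I))
Pow(Add(Function('F')(31, Function('t')(1, 2)), -12776), Rational(1, 2)) = Pow(Add(Add(31, Mul(2, Pow(2, 2))), -12776), Rational(1, 2)) = Pow(Add(Add(31, Mul(2, 4)), -12776), Rational(1, 2)) = Pow(Add(Add(31, 8), -12776), Rational(1, 2)) = Pow(Add(39, -12776), Rational(1, 2)) = Pow(-12737, Rational(1, 2)) = Mul(I, Pow(12737, Rational(1, 2)))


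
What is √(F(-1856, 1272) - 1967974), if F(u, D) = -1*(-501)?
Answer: I*√1967473 ≈ 1402.7*I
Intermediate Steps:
F(u, D) = 501
√(F(-1856, 1272) - 1967974) = √(501 - 1967974) = √(-1967473) = I*√1967473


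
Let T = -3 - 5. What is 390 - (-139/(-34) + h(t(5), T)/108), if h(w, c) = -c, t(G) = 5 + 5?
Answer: 354199/918 ≈ 385.84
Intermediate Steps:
T = -8
t(G) = 10
390 - (-139/(-34) + h(t(5), T)/108) = 390 - (-139/(-34) - 1*(-8)/108) = 390 - (-139*(-1/34) + 8*(1/108)) = 390 - (139/34 + 2/27) = 390 - 1*3821/918 = 390 - 3821/918 = 354199/918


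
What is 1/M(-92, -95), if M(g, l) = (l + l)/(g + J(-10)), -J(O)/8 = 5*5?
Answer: 146/95 ≈ 1.5368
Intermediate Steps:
J(O) = -200 (J(O) = -40*5 = -8*25 = -200)
M(g, l) = 2*l/(-200 + g) (M(g, l) = (l + l)/(g - 200) = (2*l)/(-200 + g) = 2*l/(-200 + g))
1/M(-92, -95) = 1/(2*(-95)/(-200 - 92)) = 1/(2*(-95)/(-292)) = 1/(2*(-95)*(-1/292)) = 1/(95/146) = 146/95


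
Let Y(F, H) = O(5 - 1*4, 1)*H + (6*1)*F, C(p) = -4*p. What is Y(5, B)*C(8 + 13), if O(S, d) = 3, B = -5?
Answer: -1260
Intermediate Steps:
Y(F, H) = 3*H + 6*F (Y(F, H) = 3*H + (6*1)*F = 3*H + 6*F)
Y(5, B)*C(8 + 13) = (3*(-5) + 6*5)*(-4*(8 + 13)) = (-15 + 30)*(-4*21) = 15*(-84) = -1260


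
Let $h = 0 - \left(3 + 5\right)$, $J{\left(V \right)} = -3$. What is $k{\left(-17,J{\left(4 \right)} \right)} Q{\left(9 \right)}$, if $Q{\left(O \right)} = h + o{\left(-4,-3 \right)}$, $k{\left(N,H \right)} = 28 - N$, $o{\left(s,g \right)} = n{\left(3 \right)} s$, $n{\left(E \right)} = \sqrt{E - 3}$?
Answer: $-360$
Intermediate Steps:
$n{\left(E \right)} = \sqrt{-3 + E}$
$o{\left(s,g \right)} = 0$ ($o{\left(s,g \right)} = \sqrt{-3 + 3} s = \sqrt{0} s = 0 s = 0$)
$h = -8$ ($h = 0 - 8 = -8$)
$Q{\left(O \right)} = -8$ ($Q{\left(O \right)} = -8 + 0 = -8$)
$k{\left(-17,J{\left(4 \right)} \right)} Q{\left(9 \right)} = \left(28 - -17\right) \left(-8\right) = \left(28 + 17\right) \left(-8\right) = 45 \left(-8\right) = -360$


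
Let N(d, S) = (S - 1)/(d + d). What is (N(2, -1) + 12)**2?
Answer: 529/4 ≈ 132.25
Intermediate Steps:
N(d, S) = (-1 + S)/(2*d) (N(d, S) = (-1 + S)/((2*d)) = (-1 + S)*(1/(2*d)) = (-1 + S)/(2*d))
(N(2, -1) + 12)**2 = ((1/2)*(-1 - 1)/2 + 12)**2 = ((1/2)*(1/2)*(-2) + 12)**2 = (-1/2 + 12)**2 = (23/2)**2 = 529/4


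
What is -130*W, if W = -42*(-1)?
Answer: -5460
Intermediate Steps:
W = 42 (W = -14*(-3) = 42)
-130*W = -130*42 = -5460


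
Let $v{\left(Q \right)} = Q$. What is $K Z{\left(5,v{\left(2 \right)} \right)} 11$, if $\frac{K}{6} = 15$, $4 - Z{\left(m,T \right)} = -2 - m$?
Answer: $10890$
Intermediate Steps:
$Z{\left(m,T \right)} = 6 + m$ ($Z{\left(m,T \right)} = 4 - \left(-2 - m\right) = 4 + \left(2 + m\right) = 6 + m$)
$K = 90$ ($K = 6 \cdot 15 = 90$)
$K Z{\left(5,v{\left(2 \right)} \right)} 11 = 90 \left(6 + 5\right) 11 = 90 \cdot 11 \cdot 11 = 990 \cdot 11 = 10890$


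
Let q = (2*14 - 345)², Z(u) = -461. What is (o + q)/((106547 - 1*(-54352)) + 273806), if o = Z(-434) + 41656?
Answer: 141684/434705 ≈ 0.32593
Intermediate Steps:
o = 41195 (o = -461 + 41656 = 41195)
q = 100489 (q = (28 - 345)² = (-317)² = 100489)
(o + q)/((106547 - 1*(-54352)) + 273806) = (41195 + 100489)/((106547 - 1*(-54352)) + 273806) = 141684/((106547 + 54352) + 273806) = 141684/(160899 + 273806) = 141684/434705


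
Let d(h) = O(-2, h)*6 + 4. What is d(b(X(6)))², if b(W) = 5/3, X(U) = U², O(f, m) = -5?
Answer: 676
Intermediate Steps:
b(W) = 5/3 (b(W) = 5*(⅓) = 5/3)
d(h) = -26 (d(h) = -5*6 + 4 = -30 + 4 = -26)
d(b(X(6)))² = (-26)² = 676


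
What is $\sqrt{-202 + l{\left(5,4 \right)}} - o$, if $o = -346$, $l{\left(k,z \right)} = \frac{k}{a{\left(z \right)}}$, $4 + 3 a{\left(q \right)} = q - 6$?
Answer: $346 + \frac{i \sqrt{818}}{2} \approx 346.0 + 14.3 i$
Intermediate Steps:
$a{\left(q \right)} = - \frac{10}{3} + \frac{q}{3}$ ($a{\left(q \right)} = - \frac{4}{3} + \frac{q - 6}{3} = - \frac{4}{3} + \frac{-6 + q}{3} = - \frac{4}{3} + \left(-2 + \frac{q}{3}\right) = - \frac{10}{3} + \frac{q}{3}$)
$l{\left(k,z \right)} = \frac{k}{- \frac{10}{3} + \frac{z}{3}}$
$\sqrt{-202 + l{\left(5,4 \right)}} - o = \sqrt{-202 + 3 \cdot 5 \frac{1}{-10 + 4}} - -346 = \sqrt{-202 + 3 \cdot 5 \frac{1}{-6}} + 346 = \sqrt{-202 + 3 \cdot 5 \left(- \frac{1}{6}\right)} + 346 = \sqrt{-202 - \frac{5}{2}} + 346 = \sqrt{- \frac{409}{2}} + 346 = \frac{i \sqrt{818}}{2} + 346 = 346 + \frac{i \sqrt{818}}{2}$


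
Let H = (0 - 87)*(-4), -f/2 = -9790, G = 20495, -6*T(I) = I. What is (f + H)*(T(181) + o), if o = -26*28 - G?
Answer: -1270599316/3 ≈ -4.2353e+8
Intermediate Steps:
T(I) = -I/6
f = 19580 (f = -2*(-9790) = 19580)
H = 348 (H = -87*(-4) = 348)
o = -21223 (o = -26*28 - 1*20495 = -728 - 20495 = -21223)
(f + H)*(T(181) + o) = (19580 + 348)*(-⅙*181 - 21223) = 19928*(-181/6 - 21223) = 19928*(-127519/6) = -1270599316/3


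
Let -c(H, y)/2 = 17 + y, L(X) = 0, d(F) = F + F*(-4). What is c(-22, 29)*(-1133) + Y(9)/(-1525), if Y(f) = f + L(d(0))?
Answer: 158959891/1525 ≈ 1.0424e+5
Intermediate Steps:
d(F) = -3*F (d(F) = F - 4*F = -3*F)
c(H, y) = -34 - 2*y (c(H, y) = -2*(17 + y) = -34 - 2*y)
Y(f) = f (Y(f) = f + 0 = f)
c(-22, 29)*(-1133) + Y(9)/(-1525) = (-34 - 2*29)*(-1133) + 9/(-1525) = (-34 - 58)*(-1133) + 9*(-1/1525) = -92*(-1133) - 9/1525 = 104236 - 9/1525 = 158959891/1525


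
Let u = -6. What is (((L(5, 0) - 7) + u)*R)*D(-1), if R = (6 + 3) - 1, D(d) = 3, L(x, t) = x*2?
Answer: -72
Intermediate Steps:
L(x, t) = 2*x
R = 8 (R = 9 - 1 = 8)
(((L(5, 0) - 7) + u)*R)*D(-1) = (((2*5 - 7) - 6)*8)*3 = (((10 - 7) - 6)*8)*3 = ((3 - 6)*8)*3 = -3*8*3 = -24*3 = -72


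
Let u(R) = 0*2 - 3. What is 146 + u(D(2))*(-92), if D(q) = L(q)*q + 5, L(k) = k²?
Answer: 422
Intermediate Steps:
D(q) = 5 + q³ (D(q) = q²*q + 5 = q³ + 5 = 5 + q³)
u(R) = -3 (u(R) = 0 - 3 = -3)
146 + u(D(2))*(-92) = 146 - 3*(-92) = 146 + 276 = 422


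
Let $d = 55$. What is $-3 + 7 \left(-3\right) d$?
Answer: $-1158$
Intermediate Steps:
$-3 + 7 \left(-3\right) d = -3 + 7 \left(-3\right) 55 = -3 - 1155 = -1158$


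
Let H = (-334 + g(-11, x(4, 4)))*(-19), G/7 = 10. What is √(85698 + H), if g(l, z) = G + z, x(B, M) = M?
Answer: √90638 ≈ 301.06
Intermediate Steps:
G = 70 (G = 7*10 = 70)
g(l, z) = 70 + z
H = 4940 (H = (-334 + (70 + 4))*(-19) = (-334 + 74)*(-19) = -260*(-19) = 4940)
√(85698 + H) = √(85698 + 4940) = √90638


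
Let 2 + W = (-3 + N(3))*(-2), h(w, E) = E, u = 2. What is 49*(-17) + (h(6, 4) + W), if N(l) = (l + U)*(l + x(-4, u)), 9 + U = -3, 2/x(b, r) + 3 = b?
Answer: -5433/7 ≈ -776.14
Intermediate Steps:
x(b, r) = 2/(-3 + b)
U = -12 (U = -9 - 3 = -12)
N(l) = (-12 + l)*(-2/7 + l) (N(l) = (l - 12)*(l + 2/(-3 - 4)) = (-12 + l)*(l + 2/(-7)) = (-12 + l)*(l + 2*(-⅐)) = (-12 + l)*(l - 2/7) = (-12 + l)*(-2/7 + l))
W = 370/7 (W = -2 + (-3 + (24/7 + 3² - 86/7*3))*(-2) = -2 + (-3 + (24/7 + 9 - 258/7))*(-2) = -2 + (-3 - 171/7)*(-2) = -2 - 192/7*(-2) = -2 + 384/7 = 370/7 ≈ 52.857)
49*(-17) + (h(6, 4) + W) = 49*(-17) + (4 + 370/7) = -833 + 398/7 = -5433/7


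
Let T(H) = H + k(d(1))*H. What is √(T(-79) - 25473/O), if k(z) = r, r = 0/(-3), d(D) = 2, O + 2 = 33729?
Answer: I*√90722459662/33727 ≈ 8.9306*I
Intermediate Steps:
O = 33727 (O = -2 + 33729 = 33727)
r = 0 (r = 0*(-⅓) = 0)
k(z) = 0
T(H) = H (T(H) = H + 0*H = H + 0 = H)
√(T(-79) - 25473/O) = √(-79 - 25473/33727) = √(-2689906/33727) = I*√90722459662/33727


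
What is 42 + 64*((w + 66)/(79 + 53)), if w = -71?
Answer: 1306/33 ≈ 39.576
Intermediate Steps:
42 + 64*((w + 66)/(79 + 53)) = 42 + 64*((-71 + 66)/(79 + 53)) = 42 + 64*(-5/132) = 42 - 80/33 = 1306/33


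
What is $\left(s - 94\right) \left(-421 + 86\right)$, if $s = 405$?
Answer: $-104185$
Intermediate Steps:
$\left(s - 94\right) \left(-421 + 86\right) = \left(405 - 94\right) \left(-421 + 86\right) = 311 \left(-335\right) = -104185$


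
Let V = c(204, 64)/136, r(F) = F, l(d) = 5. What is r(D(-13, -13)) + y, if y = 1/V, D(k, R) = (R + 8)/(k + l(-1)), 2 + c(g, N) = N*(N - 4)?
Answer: 10139/15352 ≈ 0.66043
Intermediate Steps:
c(g, N) = -2 + N*(-4 + N) (c(g, N) = -2 + N*(N - 4) = -2 + N*(-4 + N))
D(k, R) = (8 + R)/(5 + k) (D(k, R) = (R + 8)/(k + 5) = (8 + R)/(5 + k))
V = 1919/68 (V = (-2 + 64**2 - 4*64)/136 = (-2 + 4096 - 256)*(1/136) = 3838*(1/136) = 1919/68 ≈ 28.221)
y = 68/1919 (y = 1/(1919/68) = 68/1919 ≈ 0.035435)
r(D(-13, -13)) + y = (8 - 13)/(5 - 13) + 68/1919 = -5/(-8) + 68/1919 = -1/8*(-5) + 68/1919 = 5/8 + 68/1919 = 10139/15352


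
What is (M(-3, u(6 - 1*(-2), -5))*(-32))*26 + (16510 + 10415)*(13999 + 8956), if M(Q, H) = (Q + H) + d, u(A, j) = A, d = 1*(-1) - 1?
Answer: 618060879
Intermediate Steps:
d = -2 (d = -1 - 1 = -2)
M(Q, H) = -2 + H + Q (M(Q, H) = (Q + H) - 2 = (H + Q) - 2 = -2 + H + Q)
(M(-3, u(6 - 1*(-2), -5))*(-32))*26 + (16510 + 10415)*(13999 + 8956) = ((-2 + (6 - 1*(-2)) - 3)*(-32))*26 + (16510 + 10415)*(13999 + 8956) = ((-2 + (6 + 2) - 3)*(-32))*26 + 26925*22955 = ((-2 + 8 - 3)*(-32))*26 + 618063375 = (3*(-32))*26 + 618063375 = -96*26 + 618063375 = -2496 + 618063375 = 618060879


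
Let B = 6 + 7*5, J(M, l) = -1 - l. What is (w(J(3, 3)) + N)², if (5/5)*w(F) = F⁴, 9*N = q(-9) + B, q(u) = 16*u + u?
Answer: 4804864/81 ≈ 59319.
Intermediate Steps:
q(u) = 17*u
B = 41 (B = 6 + 35 = 41)
N = -112/9 (N = (17*(-9) + 41)/9 = (-153 + 41)/9 = (⅑)*(-112) = -112/9 ≈ -12.444)
w(F) = F⁴
(w(J(3, 3)) + N)² = ((-1 - 1*3)⁴ - 112/9)² = ((-1 - 3)⁴ - 112/9)² = ((-4)⁴ - 112/9)² = (256 - 112/9)² = (2192/9)² = 4804864/81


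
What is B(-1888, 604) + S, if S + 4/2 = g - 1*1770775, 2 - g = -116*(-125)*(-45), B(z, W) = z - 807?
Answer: -1120970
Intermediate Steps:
B(z, W) = -807 + z
g = 652502 (g = 2 - (-116*(-125))*(-45) = 2 - 14500*(-45) = 2 - 1*(-652500) = 2 + 652500 = 652502)
S = -1118275 (S = -2 + (652502 - 1*1770775) = -2 + (652502 - 1770775) = -2 - 1118273 = -1118275)
B(-1888, 604) + S = (-807 - 1888) - 1118275 = -2695 - 1118275 = -1120970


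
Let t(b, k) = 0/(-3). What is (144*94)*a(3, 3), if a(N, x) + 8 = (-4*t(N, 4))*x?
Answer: -108288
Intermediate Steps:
t(b, k) = 0 (t(b, k) = 0*(-1/3) = 0)
a(N, x) = -8 (a(N, x) = -8 + (-4*0)*x = -8 + 0*x = -8 + 0 = -8)
(144*94)*a(3, 3) = (144*94)*(-8) = 13536*(-8) = -108288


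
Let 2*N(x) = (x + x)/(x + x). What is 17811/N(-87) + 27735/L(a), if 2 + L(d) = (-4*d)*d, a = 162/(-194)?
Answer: 1344239949/45062 ≈ 29831.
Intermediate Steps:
a = -81/97 (a = 162*(-1/194) = -81/97 ≈ -0.83505)
L(d) = -2 - 4*d**2 (L(d) = -2 + (-4*d)*d = -2 - 4*d**2)
N(x) = 1/2 (N(x) = ((x + x)/(x + x))/2 = ((2*x)/((2*x)))/2 = ((2*x)*(1/(2*x)))/2 = (1/2)*1 = 1/2)
17811/N(-87) + 27735/L(a) = 17811/(1/2) + 27735/(-2 - 4*(-81/97)**2) = 17811*2 + 27735/(-2 - 4*6561/9409) = 35622 + 27735/(-2 - 26244/9409) = 35622 + 27735/(-45062/9409) = 35622 + 27735*(-9409/45062) = 35622 - 260958615/45062 = 1344239949/45062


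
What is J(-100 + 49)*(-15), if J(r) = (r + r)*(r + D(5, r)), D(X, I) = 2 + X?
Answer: -67320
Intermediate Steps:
J(r) = 2*r*(7 + r) (J(r) = (r + r)*(r + (2 + 5)) = (2*r)*(r + 7) = (2*r)*(7 + r) = 2*r*(7 + r))
J(-100 + 49)*(-15) = (2*(-100 + 49)*(7 + (-100 + 49)))*(-15) = (2*(-51)*(7 - 51))*(-15) = (2*(-51)*(-44))*(-15) = 4488*(-15) = -67320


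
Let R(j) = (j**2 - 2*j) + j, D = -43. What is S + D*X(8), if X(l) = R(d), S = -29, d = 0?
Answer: -29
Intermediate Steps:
R(j) = j**2 - j
X(l) = 0 (X(l) = 0*(-1 + 0) = 0*(-1) = 0)
S + D*X(8) = -29 - 43*0 = -29 + 0 = -29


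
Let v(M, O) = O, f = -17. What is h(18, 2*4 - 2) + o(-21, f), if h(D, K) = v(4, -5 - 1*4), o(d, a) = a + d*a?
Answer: 331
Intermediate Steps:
o(d, a) = a + a*d
h(D, K) = -9 (h(D, K) = -5 - 1*4 = -5 - 4 = -9)
h(18, 2*4 - 2) + o(-21, f) = -9 - 17*(1 - 21) = -9 - 17*(-20) = -9 + 340 = 331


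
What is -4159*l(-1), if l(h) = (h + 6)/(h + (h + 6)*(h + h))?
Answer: 20795/11 ≈ 1890.5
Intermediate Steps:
l(h) = (6 + h)/(h + 2*h*(6 + h)) (l(h) = (6 + h)/(h + (6 + h)*(2*h)) = (6 + h)/(h + 2*h*(6 + h)))
-4159*l(-1) = -4159*(6 - 1)/((-1)*(13 + 2*(-1))) = -(-4159)*5/(13 - 2) = -(-4159)*5/11 = -4159*(-5/11) = 20795/11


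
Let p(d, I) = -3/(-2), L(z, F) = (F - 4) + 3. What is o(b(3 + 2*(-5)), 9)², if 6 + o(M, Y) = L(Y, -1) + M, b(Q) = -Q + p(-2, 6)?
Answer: ¼ ≈ 0.25000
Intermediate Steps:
L(z, F) = -1 + F (L(z, F) = (-4 + F) + 3 = -1 + F)
p(d, I) = 3/2 (p(d, I) = -3*(-½) = 3/2)
b(Q) = 3/2 - Q (b(Q) = -Q + 3/2 = 3/2 - Q)
o(M, Y) = -8 + M (o(M, Y) = -6 + ((-1 - 1) + M) = -6 + (-2 + M) = -8 + M)
o(b(3 + 2*(-5)), 9)² = (-8 + (3/2 - (3 + 2*(-5))))² = (-8 + (3/2 - (3 - 10)))² = (-8 + (3/2 - 1*(-7)))² = (-8 + (3/2 + 7))² = (-8 + 17/2)² = (½)² = ¼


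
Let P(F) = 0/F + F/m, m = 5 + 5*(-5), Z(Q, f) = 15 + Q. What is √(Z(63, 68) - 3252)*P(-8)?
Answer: 46*I*√6/5 ≈ 22.535*I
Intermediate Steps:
m = -20 (m = 5 - 25 = -20)
P(F) = -F/20 (P(F) = 0/F + F/(-20) = 0 + F*(-1/20) = 0 - F/20 = -F/20)
√(Z(63, 68) - 3252)*P(-8) = √((15 + 63) - 3252)*(-1/20*(-8)) = √(78 - 3252)*(⅖) = √(-3174)*(⅖) = (23*I*√6)*(⅖) = 46*I*√6/5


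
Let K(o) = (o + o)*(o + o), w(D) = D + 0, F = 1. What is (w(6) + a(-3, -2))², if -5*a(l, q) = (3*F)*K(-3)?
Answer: 6084/25 ≈ 243.36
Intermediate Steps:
w(D) = D
K(o) = 4*o² (K(o) = (2*o)*(2*o) = 4*o²)
a(l, q) = -108/5 (a(l, q) = -3*1*4*(-3)²/5 = -3*4*9/5 = -3*36/5 = -⅕*108 = -108/5)
(w(6) + a(-3, -2))² = (6 - 108/5)² = (-78/5)² = 6084/25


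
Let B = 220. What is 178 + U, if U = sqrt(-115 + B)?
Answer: 178 + sqrt(105) ≈ 188.25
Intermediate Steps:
U = sqrt(105) (U = sqrt(-115 + 220) = sqrt(105) ≈ 10.247)
178 + U = 178 + sqrt(105)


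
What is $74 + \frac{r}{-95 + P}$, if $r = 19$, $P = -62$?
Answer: $\frac{11599}{157} \approx 73.879$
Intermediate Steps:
$74 + \frac{r}{-95 + P} = 74 + \frac{1}{-95 - 62} \cdot 19 = 74 + \frac{1}{-157} \cdot 19 = 74 - \frac{19}{157} = \frac{11599}{157}$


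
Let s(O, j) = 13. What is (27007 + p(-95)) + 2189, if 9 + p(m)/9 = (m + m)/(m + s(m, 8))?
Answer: 1194570/41 ≈ 29136.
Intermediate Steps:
p(m) = -81 + 18*m/(13 + m) (p(m) = -81 + 9*((m + m)/(m + 13)) = -81 + 9*((2*m)/(13 + m)) = -81 + 9*(2*m/(13 + m)) = -81 + 18*m/(13 + m))
(27007 + p(-95)) + 2189 = (27007 + 9*(-117 - 7*(-95))/(13 - 95)) + 2189 = (27007 + 9*(-117 + 665)/(-82)) + 2189 = (27007 + 9*(-1/82)*548) + 2189 = (27007 - 2466/41) + 2189 = 1104821/41 + 2189 = 1194570/41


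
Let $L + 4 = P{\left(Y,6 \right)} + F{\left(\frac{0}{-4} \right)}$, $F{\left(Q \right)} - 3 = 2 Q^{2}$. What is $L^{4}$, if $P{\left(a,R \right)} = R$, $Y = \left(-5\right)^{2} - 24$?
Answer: $625$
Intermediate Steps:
$Y = 1$ ($Y = 25 - 24 = 1$)
$F{\left(Q \right)} = 3 + 2 Q^{2}$
$L = 5$ ($L = -4 + \left(6 + \left(3 + 2 \left(\frac{0}{-4}\right)^{2}\right)\right) = -4 + \left(6 + \left(3 + 2 \left(0 \left(- \frac{1}{4}\right)\right)^{2}\right)\right) = -4 + \left(6 + \left(3 + 2 \cdot 0^{2}\right)\right) = -4 + \left(6 + \left(3 + 2 \cdot 0\right)\right) = -4 + \left(6 + \left(3 + 0\right)\right) = -4 + \left(6 + 3\right) = -4 + 9 = 5$)
$L^{4} = 5^{4} = 625$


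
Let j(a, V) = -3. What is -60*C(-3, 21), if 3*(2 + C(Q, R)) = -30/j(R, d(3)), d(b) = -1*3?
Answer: -80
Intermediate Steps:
d(b) = -3
C(Q, R) = 4/3 (C(Q, R) = -2 + (-30/(-3))/3 = -2 + (-30*(-⅓))/3 = -2 + (⅓)*10 = -2 + 10/3 = 4/3)
-60*C(-3, 21) = -60*4/3 = -80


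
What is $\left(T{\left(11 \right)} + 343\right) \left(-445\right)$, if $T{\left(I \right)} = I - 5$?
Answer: $-155305$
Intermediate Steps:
$T{\left(I \right)} = -5 + I$
$\left(T{\left(11 \right)} + 343\right) \left(-445\right) = \left(\left(-5 + 11\right) + 343\right) \left(-445\right) = \left(6 + 343\right) \left(-445\right) = 349 \left(-445\right) = -155305$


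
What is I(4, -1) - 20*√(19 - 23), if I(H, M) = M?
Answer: -1 - 40*I ≈ -1.0 - 40.0*I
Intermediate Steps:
I(4, -1) - 20*√(19 - 23) = -1 - 20*√(19 - 23) = -1 - 40*I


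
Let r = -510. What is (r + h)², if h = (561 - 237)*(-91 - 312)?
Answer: 17182490724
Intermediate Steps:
h = -130572 (h = 324*(-403) = -130572)
(r + h)² = (-510 - 130572)² = (-131082)² = 17182490724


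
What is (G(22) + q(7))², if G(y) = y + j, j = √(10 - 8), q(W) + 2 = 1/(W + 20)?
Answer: 294139/729 + 1082*√2/27 ≈ 460.16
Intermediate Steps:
q(W) = -2 + 1/(20 + W) (q(W) = -2 + 1/(W + 20) = -2 + 1/(20 + W))
j = √2 ≈ 1.4142
G(y) = y + √2
(G(22) + q(7))² = ((22 + √2) + (-39 - 2*7)/(20 + 7))² = ((22 + √2) + (-39 - 14)/27)² = ((22 + √2) + (1/27)*(-53))² = ((22 + √2) - 53/27)² = (541/27 + √2)²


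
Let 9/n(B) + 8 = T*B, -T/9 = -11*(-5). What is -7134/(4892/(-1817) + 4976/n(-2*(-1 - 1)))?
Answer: 58331151/8987165662 ≈ 0.0064905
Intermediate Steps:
T = -495 (T = -(-99)*(-5) = -9*55 = -495)
n(B) = 9/(-8 - 495*B)
-7134/(4892/(-1817) + 4976/n(-2*(-1 - 1))) = -7134/(4892/(-1817) + 4976/((9/(-8 - (-990)*(-1 - 1))))) = -7134/(4892*(-1/1817) + 4976/((9/(-8 - (-990)*(-2))))) = -7134/(-4892/1817 + 4976/((9/(-8 - 495*4)))) = -7134/(-4892/1817 + 4976/((9/(-8 - 1980)))) = -7134/(-4892/1817 + 4976/((9/(-1988)))) = -7134/(-4892/1817 + 4976/((9*(-1/1988)))) = -7134/(-4892/1817 + 4976/(-9/1988)) = -7134/(-4892/1817 + 4976*(-1988/9)) = -7134/(-4892/1817 - 9892288/9) = -7134/(-17974331324/16353) = -7134*(-16353/17974331324) = 58331151/8987165662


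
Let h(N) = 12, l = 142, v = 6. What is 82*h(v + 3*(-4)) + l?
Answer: 1126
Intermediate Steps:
82*h(v + 3*(-4)) + l = 82*12 + 142 = 984 + 142 = 1126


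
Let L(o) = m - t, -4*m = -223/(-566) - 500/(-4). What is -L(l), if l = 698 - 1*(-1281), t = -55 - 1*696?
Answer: -1629291/2264 ≈ -719.65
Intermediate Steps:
t = -751 (t = -55 - 696 = -751)
m = -70973/2264 (m = -(-223/(-566) - 500/(-4))/4 = -(-223*(-1/566) - 500*(-¼))/4 = -(223/566 + 125)/4 = -¼*70973/566 = -70973/2264 ≈ -31.349)
l = 1979 (l = 698 + 1281 = 1979)
L(o) = 1629291/2264 (L(o) = -70973/2264 - 1*(-751) = -70973/2264 + 751 = 1629291/2264)
-L(l) = -1*1629291/2264 = -1629291/2264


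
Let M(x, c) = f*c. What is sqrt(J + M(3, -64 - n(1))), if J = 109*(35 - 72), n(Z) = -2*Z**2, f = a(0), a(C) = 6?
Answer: I*sqrt(4405) ≈ 66.37*I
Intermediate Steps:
f = 6
M(x, c) = 6*c
J = -4033 (J = 109*(-37) = -4033)
sqrt(J + M(3, -64 - n(1))) = sqrt(-4033 + 6*(-64 - (-2)*1**2)) = sqrt(-4033 + 6*(-64 - (-2))) = sqrt(-4033 + 6*(-64 - 1*(-2))) = sqrt(-4033 + 6*(-64 + 2)) = sqrt(-4033 + 6*(-62)) = sqrt(-4033 - 372) = sqrt(-4405) = I*sqrt(4405)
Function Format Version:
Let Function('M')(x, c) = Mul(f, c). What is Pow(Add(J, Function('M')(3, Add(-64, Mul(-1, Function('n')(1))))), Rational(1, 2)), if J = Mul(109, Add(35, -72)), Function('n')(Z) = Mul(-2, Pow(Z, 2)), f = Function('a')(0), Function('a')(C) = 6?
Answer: Mul(I, Pow(4405, Rational(1, 2))) ≈ Mul(66.370, I)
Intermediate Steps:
f = 6
Function('M')(x, c) = Mul(6, c)
J = -4033 (J = Mul(109, -37) = -4033)
Pow(Add(J, Function('M')(3, Add(-64, Mul(-1, Function('n')(1))))), Rational(1, 2)) = Pow(Add(-4033, Mul(6, Add(-64, Mul(-1, Mul(-2, Pow(1, 2)))))), Rational(1, 2)) = Pow(Add(-4033, Mul(6, Add(-64, Mul(-1, Mul(-2, 1))))), Rational(1, 2)) = Pow(Add(-4033, Mul(6, Add(-64, Mul(-1, -2)))), Rational(1, 2)) = Pow(Add(-4033, Mul(6, Add(-64, 2))), Rational(1, 2)) = Pow(Add(-4033, Mul(6, -62)), Rational(1, 2)) = Pow(Add(-4033, -372), Rational(1, 2)) = Pow(-4405, Rational(1, 2)) = Mul(I, Pow(4405, Rational(1, 2)))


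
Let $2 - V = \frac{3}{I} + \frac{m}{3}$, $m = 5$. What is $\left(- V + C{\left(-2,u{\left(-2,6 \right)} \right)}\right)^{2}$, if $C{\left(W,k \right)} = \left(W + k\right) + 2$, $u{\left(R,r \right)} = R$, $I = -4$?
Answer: $\frac{1369}{144} \approx 9.5069$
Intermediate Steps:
$C{\left(W,k \right)} = 2 + W + k$
$V = \frac{13}{12}$ ($V = 2 - \left(\frac{3}{-4} + \frac{5}{3}\right) = 2 - \left(3 \left(- \frac{1}{4}\right) + 5 \cdot \frac{1}{3}\right) = 2 - \left(- \frac{3}{4} + \frac{5}{3}\right) = 2 - \frac{11}{12} = \frac{13}{12} \approx 1.0833$)
$\left(- V + C{\left(-2,u{\left(-2,6 \right)} \right)}\right)^{2} = \left(\left(-1\right) \frac{13}{12} - 2\right)^{2} = \left(- \frac{13}{12} - 2\right)^{2} = \left(- \frac{37}{12}\right)^{2} = \frac{1369}{144}$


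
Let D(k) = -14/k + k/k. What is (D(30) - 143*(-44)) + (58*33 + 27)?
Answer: 123503/15 ≈ 8233.5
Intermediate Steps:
D(k) = 1 - 14/k (D(k) = -14/k + 1 = 1 - 14/k)
(D(30) - 143*(-44)) + (58*33 + 27) = ((-14 + 30)/30 - 143*(-44)) + (58*33 + 27) = ((1/30)*16 + 6292) + (1914 + 27) = (8/15 + 6292) + 1941 = 94388/15 + 1941 = 123503/15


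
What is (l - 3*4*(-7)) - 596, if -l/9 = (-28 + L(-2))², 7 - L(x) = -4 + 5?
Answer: -4868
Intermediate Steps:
L(x) = 6 (L(x) = 7 - (-4 + 5) = 7 - 1*1 = 7 - 1 = 6)
l = -4356 (l = -9*(-28 + 6)² = -9*(-22)² = -9*484 = -4356)
(l - 3*4*(-7)) - 596 = (-4356 - 3*4*(-7)) - 596 = (-4356 - 12*(-7)) - 596 = (-4356 + 84) - 596 = -4272 - 596 = -4868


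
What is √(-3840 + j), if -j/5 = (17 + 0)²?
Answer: I*√5285 ≈ 72.698*I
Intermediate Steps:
j = -1445 (j = -5*(17 + 0)² = -5*17² = -5*289 = -1445)
√(-3840 + j) = √(-3840 - 1445) = √(-5285) = I*√5285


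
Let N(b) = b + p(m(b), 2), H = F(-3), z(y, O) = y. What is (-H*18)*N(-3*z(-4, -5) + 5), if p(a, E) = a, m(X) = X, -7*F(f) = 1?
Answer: 612/7 ≈ 87.429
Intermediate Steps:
F(f) = -⅐ (F(f) = -⅐*1 = -⅐)
H = -⅐ ≈ -0.14286
N(b) = 2*b (N(b) = b + b = 2*b)
(-H*18)*N(-3*z(-4, -5) + 5) = (-1*(-⅐)*18)*(2*(-3*(-4) + 5)) = ((⅐)*18)*(2*(12 + 5)) = 18*(2*17)/7 = (18/7)*34 = 612/7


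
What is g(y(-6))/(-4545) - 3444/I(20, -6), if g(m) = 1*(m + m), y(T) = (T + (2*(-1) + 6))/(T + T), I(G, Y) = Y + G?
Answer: -3354211/13635 ≈ -246.00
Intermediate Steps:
I(G, Y) = G + Y
y(T) = (4 + T)/(2*T) (y(T) = (T + (-2 + 6))/((2*T)) = (T + 4)*(1/(2*T)) = (4 + T)*(1/(2*T)) = (4 + T)/(2*T))
g(m) = 2*m (g(m) = 1*(2*m) = 2*m)
g(y(-6))/(-4545) - 3444/I(20, -6) = (2*((½)*(4 - 6)/(-6)))/(-4545) - 3444/(20 - 6) = (2*((½)*(-⅙)*(-2)))*(-1/4545) - 3444/14 = (2*(⅙))*(-1/4545) - 3444*1/14 = (⅓)*(-1/4545) - 246 = -1/13635 - 246 = -3354211/13635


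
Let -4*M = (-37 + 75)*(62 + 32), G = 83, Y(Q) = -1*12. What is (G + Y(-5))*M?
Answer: -63403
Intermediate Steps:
Y(Q) = -12
M = -893 (M = -(-37 + 75)*(62 + 32)/4 = -19*94/2 = -1/4*3572 = -893)
(G + Y(-5))*M = (83 - 12)*(-893) = 71*(-893) = -63403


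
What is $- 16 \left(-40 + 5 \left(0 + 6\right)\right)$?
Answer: $160$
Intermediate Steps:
$- 16 \left(-40 + 5 \left(0 + 6\right)\right) = - 16 \left(-40 + 5 \cdot 6\right) = - 16 \left(-40 + 30\right) = - 16 \left(-10\right) = \left(-1\right) \left(-160\right) = 160$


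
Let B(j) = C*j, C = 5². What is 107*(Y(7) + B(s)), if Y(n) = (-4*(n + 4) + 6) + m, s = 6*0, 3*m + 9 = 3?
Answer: -4280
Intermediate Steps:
m = -2 (m = -3 + (⅓)*3 = -3 + 1 = -2)
s = 0
Y(n) = -12 - 4*n (Y(n) = (-4*(n + 4) + 6) - 2 = (-4*(4 + n) + 6) - 2 = ((-16 - 4*n) + 6) - 2 = (-10 - 4*n) - 2 = -12 - 4*n)
C = 25
B(j) = 25*j
107*(Y(7) + B(s)) = 107*((-12 - 4*7) + 25*0) = 107*((-12 - 28) + 0) = 107*(-40 + 0) = 107*(-40) = -4280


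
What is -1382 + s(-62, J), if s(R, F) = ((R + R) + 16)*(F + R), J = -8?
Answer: 6178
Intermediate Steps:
s(R, F) = (16 + 2*R)*(F + R) (s(R, F) = (2*R + 16)*(F + R) = (16 + 2*R)*(F + R))
-1382 + s(-62, J) = -1382 + (2*(-62)² + 16*(-8) + 16*(-62) + 2*(-8)*(-62)) = -1382 + (2*3844 - 128 - 992 + 992) = -1382 + (7688 - 128 - 992 + 992) = -1382 + 7560 = 6178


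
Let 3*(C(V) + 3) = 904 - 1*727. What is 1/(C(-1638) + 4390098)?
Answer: 1/4390154 ≈ 2.2778e-7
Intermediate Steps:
C(V) = 56 (C(V) = -3 + (904 - 1*727)/3 = -3 + (904 - 727)/3 = -3 + (⅓)*177 = -3 + 59 = 56)
1/(C(-1638) + 4390098) = 1/(56 + 4390098) = 1/4390154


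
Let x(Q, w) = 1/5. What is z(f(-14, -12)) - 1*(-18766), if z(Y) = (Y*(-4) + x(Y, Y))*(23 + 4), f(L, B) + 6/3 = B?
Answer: 101417/5 ≈ 20283.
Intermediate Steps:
x(Q, w) = 1/5
f(L, B) = -2 + B
z(Y) = 27/5 - 108*Y (z(Y) = (Y*(-4) + 1/5)*(23 + 4) = (-4*Y + 1/5)*27 = (1/5 - 4*Y)*27 = 27/5 - 108*Y)
z(f(-14, -12)) - 1*(-18766) = (27/5 - 108*(-2 - 12)) - 1*(-18766) = (27/5 - 108*(-14)) + 18766 = (27/5 + 1512) + 18766 = 7587/5 + 18766 = 101417/5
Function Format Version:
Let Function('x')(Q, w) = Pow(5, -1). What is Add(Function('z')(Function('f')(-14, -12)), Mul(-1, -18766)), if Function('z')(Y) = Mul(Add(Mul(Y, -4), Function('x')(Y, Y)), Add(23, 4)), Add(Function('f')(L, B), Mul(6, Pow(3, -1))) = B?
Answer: Rational(101417, 5) ≈ 20283.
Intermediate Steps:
Function('x')(Q, w) = Rational(1, 5)
Function('f')(L, B) = Add(-2, B)
Function('z')(Y) = Add(Rational(27, 5), Mul(-108, Y)) (Function('z')(Y) = Mul(Add(Mul(Y, -4), Rational(1, 5)), Add(23, 4)) = Mul(Add(Mul(-4, Y), Rational(1, 5)), 27) = Mul(Add(Rational(1, 5), Mul(-4, Y)), 27) = Add(Rational(27, 5), Mul(-108, Y)))
Add(Function('z')(Function('f')(-14, -12)), Mul(-1, -18766)) = Add(Add(Rational(27, 5), Mul(-108, Add(-2, -12))), Mul(-1, -18766)) = Add(Add(Rational(27, 5), Mul(-108, -14)), 18766) = Add(Add(Rational(27, 5), 1512), 18766) = Add(Rational(7587, 5), 18766) = Rational(101417, 5)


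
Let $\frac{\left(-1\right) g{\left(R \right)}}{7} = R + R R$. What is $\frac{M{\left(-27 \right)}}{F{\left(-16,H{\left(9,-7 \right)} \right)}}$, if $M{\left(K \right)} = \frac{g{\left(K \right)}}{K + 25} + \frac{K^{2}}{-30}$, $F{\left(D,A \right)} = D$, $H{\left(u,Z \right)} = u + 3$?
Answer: $- \frac{24327}{160} \approx -152.04$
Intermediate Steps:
$H{\left(u,Z \right)} = 3 + u$
$g{\left(R \right)} = - 7 R - 7 R^{2}$ ($g{\left(R \right)} = - 7 \left(R + R R\right) = - 7 \left(R + R^{2}\right) = - 7 R - 7 R^{2}$)
$M{\left(K \right)} = - \frac{K^{2}}{30} - \frac{7 K \left(1 + K\right)}{25 + K}$ ($M{\left(K \right)} = \frac{\left(-7\right) K \left(1 + K\right)}{K + 25} + \frac{K^{2}}{-30} = \frac{\left(-7\right) K \left(1 + K\right)}{25 + K} + K^{2} \left(- \frac{1}{30}\right) = - \frac{7 K \left(1 + K\right)}{25 + K} - \frac{K^{2}}{30} = - \frac{K^{2}}{30} - \frac{7 K \left(1 + K\right)}{25 + K}$)
$\frac{M{\left(-27 \right)}}{F{\left(-16,H{\left(9,-7 \right)} \right)}} = \frac{\frac{1}{30} \left(-27\right) \frac{1}{25 - 27} \left(-210 - \left(-27\right)^{2} - -6345\right)}{-16} = \frac{1}{30} \left(-27\right) \frac{1}{-2} \left(-210 - 729 + 6345\right) \left(- \frac{1}{16}\right) = \frac{1}{30} \left(-27\right) \left(- \frac{1}{2}\right) \left(-210 - 729 + 6345\right) \left(- \frac{1}{16}\right) = \frac{1}{30} \left(-27\right) \left(- \frac{1}{2}\right) 5406 \left(- \frac{1}{16}\right) = \frac{24327}{10} \left(- \frac{1}{16}\right) = - \frac{24327}{160}$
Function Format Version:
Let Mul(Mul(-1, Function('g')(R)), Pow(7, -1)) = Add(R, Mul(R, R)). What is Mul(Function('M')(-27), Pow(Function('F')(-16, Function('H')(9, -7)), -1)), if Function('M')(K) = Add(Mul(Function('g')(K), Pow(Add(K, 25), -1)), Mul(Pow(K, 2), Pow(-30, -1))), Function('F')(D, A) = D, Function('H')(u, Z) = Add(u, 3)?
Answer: Rational(-24327, 160) ≈ -152.04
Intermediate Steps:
Function('H')(u, Z) = Add(3, u)
Function('g')(R) = Add(Mul(-7, R), Mul(-7, Pow(R, 2))) (Function('g')(R) = Mul(-7, Add(R, Mul(R, R))) = Mul(-7, Add(R, Pow(R, 2))) = Add(Mul(-7, R), Mul(-7, Pow(R, 2))))
Function('M')(K) = Add(Mul(Rational(-1, 30), Pow(K, 2)), Mul(-7, K, Pow(Add(25, K), -1), Add(1, K))) (Function('M')(K) = Add(Mul(Mul(-7, K, Add(1, K)), Pow(Add(K, 25), -1)), Mul(Pow(K, 2), Pow(-30, -1))) = Add(Mul(Mul(-7, K, Add(1, K)), Pow(Add(25, K), -1)), Mul(Pow(K, 2), Rational(-1, 30))) = Add(Mul(-7, K, Pow(Add(25, K), -1), Add(1, K)), Mul(Rational(-1, 30), Pow(K, 2))) = Add(Mul(Rational(-1, 30), Pow(K, 2)), Mul(-7, K, Pow(Add(25, K), -1), Add(1, K))))
Mul(Function('M')(-27), Pow(Function('F')(-16, Function('H')(9, -7)), -1)) = Mul(Mul(Rational(1, 30), -27, Pow(Add(25, -27), -1), Add(-210, Mul(-1, Pow(-27, 2)), Mul(-235, -27))), Pow(-16, -1)) = Mul(Mul(Rational(1, 30), -27, Pow(-2, -1), Add(-210, Mul(-1, 729), 6345)), Rational(-1, 16)) = Mul(Mul(Rational(1, 30), -27, Rational(-1, 2), Add(-210, -729, 6345)), Rational(-1, 16)) = Mul(Mul(Rational(1, 30), -27, Rational(-1, 2), 5406), Rational(-1, 16)) = Mul(Rational(24327, 10), Rational(-1, 16)) = Rational(-24327, 160)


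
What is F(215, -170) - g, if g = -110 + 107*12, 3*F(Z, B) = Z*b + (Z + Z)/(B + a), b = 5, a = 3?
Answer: -409079/501 ≈ -816.53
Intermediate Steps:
F(Z, B) = 5*Z/3 + 2*Z/(3*(3 + B)) (F(Z, B) = (Z*5 + (Z + Z)/(B + 3))/3 = (5*Z + (2*Z)/(3 + B))/3 = (5*Z + 2*Z/(3 + B))/3 = 5*Z/3 + 2*Z/(3*(3 + B)))
g = 1174 (g = -110 + 1284 = 1174)
F(215, -170) - g = (1/3)*215*(17 + 5*(-170))/(3 - 170) - 1*1174 = (1/3)*215*(17 - 850)/(-167) - 1174 = (1/3)*215*(-1/167)*(-833) - 1174 = 179095/501 - 1174 = -409079/501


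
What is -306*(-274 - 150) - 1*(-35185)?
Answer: 164929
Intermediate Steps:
-306*(-274 - 150) - 1*(-35185) = -306*(-424) + 35185 = 129744 + 35185 = 164929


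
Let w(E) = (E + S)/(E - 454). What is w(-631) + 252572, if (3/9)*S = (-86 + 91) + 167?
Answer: 54808147/217 ≈ 2.5257e+5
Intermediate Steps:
S = 516 (S = 3*((-86 + 91) + 167) = 3*(5 + 167) = 3*172 = 516)
w(E) = (516 + E)/(-454 + E) (w(E) = (E + 516)/(E - 454) = (516 + E)/(-454 + E))
w(-631) + 252572 = (516 - 631)/(-454 - 631) + 252572 = -115/(-1085) + 252572 = -1/1085*(-115) + 252572 = 23/217 + 252572 = 54808147/217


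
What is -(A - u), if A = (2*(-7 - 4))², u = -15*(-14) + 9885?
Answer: 9611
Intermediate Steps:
u = 10095 (u = 210 + 9885 = 10095)
A = 484 (A = (2*(-11))² = (-22)² = 484)
-(A - u) = -(484 - 1*10095) = -(484 - 10095) = -1*(-9611) = 9611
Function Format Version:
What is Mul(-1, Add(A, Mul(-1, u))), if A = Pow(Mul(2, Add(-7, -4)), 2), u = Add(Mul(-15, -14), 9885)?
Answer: 9611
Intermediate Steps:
u = 10095 (u = Add(210, 9885) = 10095)
A = 484 (A = Pow(Mul(2, -11), 2) = Pow(-22, 2) = 484)
Mul(-1, Add(A, Mul(-1, u))) = Mul(-1, Add(484, Mul(-1, 10095))) = Mul(-1, Add(484, -10095)) = Mul(-1, -9611) = 9611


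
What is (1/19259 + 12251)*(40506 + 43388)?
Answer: 19794118986940/19259 ≈ 1.0278e+9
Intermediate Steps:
(1/19259 + 12251)*(40506 + 43388) = (1/19259 + 12251)*83894 = (235942010/19259)*83894 = 19794118986940/19259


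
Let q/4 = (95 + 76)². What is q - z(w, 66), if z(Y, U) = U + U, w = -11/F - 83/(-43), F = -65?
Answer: 116832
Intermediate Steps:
w = 5868/2795 (w = -11/(-65) - 83/(-43) = -11*(-1/65) - 83*(-1/43) = 11/65 + 83/43 = 5868/2795 ≈ 2.0995)
q = 116964 (q = 4*(95 + 76)² = 4*171² = 4*29241 = 116964)
z(Y, U) = 2*U
q - z(w, 66) = 116964 - 2*66 = 116964 - 1*132 = 116964 - 132 = 116832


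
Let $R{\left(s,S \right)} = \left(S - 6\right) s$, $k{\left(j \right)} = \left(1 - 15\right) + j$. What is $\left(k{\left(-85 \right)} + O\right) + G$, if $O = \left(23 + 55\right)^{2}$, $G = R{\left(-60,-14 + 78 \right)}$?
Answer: $2505$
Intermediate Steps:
$k{\left(j \right)} = -14 + j$
$R{\left(s,S \right)} = s \left(-6 + S\right)$ ($R{\left(s,S \right)} = \left(-6 + S\right) s = s \left(-6 + S\right)$)
$G = -3480$ ($G = - 60 \left(-6 + \left(-14 + 78\right)\right) = - 60 \left(-6 + 64\right) = \left(-60\right) 58 = -3480$)
$O = 6084$ ($O = 78^{2} = 6084$)
$\left(k{\left(-85 \right)} + O\right) + G = \left(\left(-14 - 85\right) + 6084\right) - 3480 = \left(-99 + 6084\right) - 3480 = 5985 - 3480 = 2505$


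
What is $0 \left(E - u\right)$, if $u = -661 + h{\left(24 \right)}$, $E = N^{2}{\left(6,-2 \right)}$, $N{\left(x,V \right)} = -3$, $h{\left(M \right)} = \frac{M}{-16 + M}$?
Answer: $0$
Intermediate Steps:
$E = 9$ ($E = \left(-3\right)^{2} = 9$)
$u = -658$ ($u = -661 + \frac{24}{-16 + 24} = -661 + \frac{24}{8} = -661 + 24 \cdot \frac{1}{8} = -661 + 3 = -658$)
$0 \left(E - u\right) = 0 \left(9 - -658\right) = 0 \left(9 + 658\right) = 0 \cdot 667 = 0$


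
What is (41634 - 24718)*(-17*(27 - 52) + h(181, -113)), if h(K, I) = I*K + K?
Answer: -335731852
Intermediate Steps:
h(K, I) = K + I*K
(41634 - 24718)*(-17*(27 - 52) + h(181, -113)) = (41634 - 24718)*(-17*(27 - 52) + 181*(1 - 113)) = 16916*(-17*(-25) + 181*(-112)) = 16916*(425 - 20272) = 16916*(-19847) = -335731852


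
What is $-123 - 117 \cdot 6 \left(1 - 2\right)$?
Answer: $579$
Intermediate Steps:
$-123 - 117 \cdot 6 \left(1 - 2\right) = -123 - 117 \cdot 6 \left(-1\right) = -123 - -702 = -123 + 702 = 579$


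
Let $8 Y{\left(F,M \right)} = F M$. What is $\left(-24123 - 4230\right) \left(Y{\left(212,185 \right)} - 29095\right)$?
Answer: $\frac{1371859905}{2} \approx 6.8593 \cdot 10^{8}$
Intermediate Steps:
$Y{\left(F,M \right)} = \frac{F M}{8}$
$\left(-24123 - 4230\right) \left(Y{\left(212,185 \right)} - 29095\right) = \left(-24123 - 4230\right) \left(\frac{1}{8} \cdot 212 \cdot 185 - 29095\right) = - 28353 \left(\frac{9805}{2} - 29095\right) = \left(-28353\right) \left(- \frac{48385}{2}\right) = \frac{1371859905}{2}$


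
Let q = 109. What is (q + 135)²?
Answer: 59536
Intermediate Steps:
(q + 135)² = (109 + 135)² = 244² = 59536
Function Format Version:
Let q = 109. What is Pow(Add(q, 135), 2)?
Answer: 59536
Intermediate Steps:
Pow(Add(q, 135), 2) = Pow(Add(109, 135), 2) = Pow(244, 2) = 59536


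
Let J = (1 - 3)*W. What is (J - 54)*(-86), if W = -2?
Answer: 4300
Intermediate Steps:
J = 4 (J = (1 - 3)*(-2) = -2*(-2) = 4)
(J - 54)*(-86) = (4 - 54)*(-86) = -50*(-86) = 4300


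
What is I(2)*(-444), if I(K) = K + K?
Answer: -1776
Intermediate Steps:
I(K) = 2*K
I(2)*(-444) = (2*2)*(-444) = 4*(-444) = -1776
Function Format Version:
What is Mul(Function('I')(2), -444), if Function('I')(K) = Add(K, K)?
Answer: -1776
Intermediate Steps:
Function('I')(K) = Mul(2, K)
Mul(Function('I')(2), -444) = Mul(Mul(2, 2), -444) = Mul(4, -444) = -1776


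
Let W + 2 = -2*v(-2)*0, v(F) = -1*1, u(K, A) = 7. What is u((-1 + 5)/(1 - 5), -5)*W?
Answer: -14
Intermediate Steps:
v(F) = -1
W = -2 (W = -2 - 2*(-1)*0 = -2 + 2*0 = -2 + 0 = -2)
u((-1 + 5)/(1 - 5), -5)*W = 7*(-2) = -14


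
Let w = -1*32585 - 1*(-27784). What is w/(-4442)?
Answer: 4801/4442 ≈ 1.0808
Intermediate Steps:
w = -4801 (w = -32585 + 27784 = -4801)
w/(-4442) = -4801/(-4442) = -4801*(-1/4442) = 4801/4442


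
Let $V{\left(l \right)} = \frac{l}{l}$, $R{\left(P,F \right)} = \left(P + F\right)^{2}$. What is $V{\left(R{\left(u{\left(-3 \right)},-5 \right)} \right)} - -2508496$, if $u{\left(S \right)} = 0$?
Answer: $2508497$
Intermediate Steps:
$R{\left(P,F \right)} = \left(F + P\right)^{2}$
$V{\left(l \right)} = 1$
$V{\left(R{\left(u{\left(-3 \right)},-5 \right)} \right)} - -2508496 = 1 - -2508496 = 1 + 2508496 = 2508497$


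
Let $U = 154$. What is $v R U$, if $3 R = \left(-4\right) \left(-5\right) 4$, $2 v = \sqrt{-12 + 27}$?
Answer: $\frac{6160 \sqrt{15}}{3} \approx 7952.5$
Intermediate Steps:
$v = \frac{\sqrt{15}}{2}$ ($v = \frac{\sqrt{-12 + 27}}{2} = \frac{\sqrt{15}}{2} \approx 1.9365$)
$R = \frac{80}{3}$ ($R = \frac{\left(-4\right) \left(-5\right) 4}{3} = \frac{20 \cdot 4}{3} = \frac{1}{3} \cdot 80 = \frac{80}{3} \approx 26.667$)
$v R U = \frac{\sqrt{15}}{2} \cdot \frac{80}{3} \cdot 154 = \frac{40 \sqrt{15}}{3} \cdot 154 = \frac{6160 \sqrt{15}}{3}$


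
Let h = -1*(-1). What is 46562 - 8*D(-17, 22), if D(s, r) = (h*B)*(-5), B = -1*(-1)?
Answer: 46602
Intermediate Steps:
B = 1
h = 1
D(s, r) = -5 (D(s, r) = (1*1)*(-5) = 1*(-5) = -5)
46562 - 8*D(-17, 22) = 46562 - 8*(-5) = 46562 - 1*(-40) = 46562 + 40 = 46602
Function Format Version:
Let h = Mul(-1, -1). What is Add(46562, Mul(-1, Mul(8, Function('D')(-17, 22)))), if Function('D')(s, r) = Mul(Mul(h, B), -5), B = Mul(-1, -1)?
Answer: 46602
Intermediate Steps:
B = 1
h = 1
Function('D')(s, r) = -5 (Function('D')(s, r) = Mul(Mul(1, 1), -5) = Mul(1, -5) = -5)
Add(46562, Mul(-1, Mul(8, Function('D')(-17, 22)))) = Add(46562, Mul(-1, Mul(8, -5))) = Add(46562, Mul(-1, -40)) = Add(46562, 40) = 46602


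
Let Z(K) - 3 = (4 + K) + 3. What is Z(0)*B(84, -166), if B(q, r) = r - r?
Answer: 0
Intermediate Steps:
B(q, r) = 0
Z(K) = 10 + K (Z(K) = 3 + ((4 + K) + 3) = 3 + (7 + K) = 10 + K)
Z(0)*B(84, -166) = (10 + 0)*0 = 10*0 = 0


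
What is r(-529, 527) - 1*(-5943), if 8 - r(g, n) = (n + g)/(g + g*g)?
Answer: 831092857/139656 ≈ 5951.0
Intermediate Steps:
r(g, n) = 8 - (g + n)/(g + g²) (r(g, n) = 8 - (n + g)/(g + g*g) = 8 - (g + n)/(g + g²))
r(-529, 527) - 1*(-5943) = (-1*527 + 7*(-529) + 8*(-529)²)/((-529)*(1 - 529)) - 1*(-5943) = -1/529*(-527 - 3703 + 8*279841)/(-528) + 5943 = -1/529*(-1/528)*(-527 - 3703 + 2238728) + 5943 = -1/529*(-1/528)*2234498 + 5943 = 1117249/139656 + 5943 = 831092857/139656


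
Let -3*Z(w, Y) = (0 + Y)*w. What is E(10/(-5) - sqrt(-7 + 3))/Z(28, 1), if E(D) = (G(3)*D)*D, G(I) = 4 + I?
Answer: -6*I ≈ -6.0*I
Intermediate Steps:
Z(w, Y) = -Y*w/3 (Z(w, Y) = -(0 + Y)*w/3 = -Y*w/3)
E(D) = 7*D**2 (E(D) = ((4 + 3)*D)*D = (7*D)*D = 7*D**2)
E(10/(-5) - sqrt(-7 + 3))/Z(28, 1) = (7*(10/(-5) - sqrt(-7 + 3))**2)/((-1/3*1*28)) = (7*(10*(-1/5) - sqrt(-4))**2)/(-28/3) = (7*(-2 - 2*I)**2)*(-3/28) = -3*(-2 - 2*I)**2/4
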